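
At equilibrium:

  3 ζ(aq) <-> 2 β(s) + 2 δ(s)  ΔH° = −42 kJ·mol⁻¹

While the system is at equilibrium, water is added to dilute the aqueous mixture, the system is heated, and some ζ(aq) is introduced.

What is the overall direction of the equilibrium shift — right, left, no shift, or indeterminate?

Dilution lowers every aqueous concentration by the same factor. Δn_aq = 0 − 3 = -3, so the system shifts toward the side with more dissolved moles — to the left.
The forward reaction is exothermic. Raising T favours the endothermic direction — shift to the left.
Adding ζ (aq), a reactant, drives the reaction to the right.
The individual effects push in opposite directions; without quantitative information the net direction cannot be determined.

cannot be determined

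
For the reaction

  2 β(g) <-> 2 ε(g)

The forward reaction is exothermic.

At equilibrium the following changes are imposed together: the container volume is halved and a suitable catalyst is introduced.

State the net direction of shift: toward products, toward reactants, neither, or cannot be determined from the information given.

no shift

Gas moles: reactants 2, products 2. Δn_gas = 0, so a volume change leaves Q equal to K — no shift from this change.
A catalyst speeds both forward and reverse rates equally; it changes neither Q nor K — no shift from this change.
None of the changes alters Q relative to K, so there is no net shift.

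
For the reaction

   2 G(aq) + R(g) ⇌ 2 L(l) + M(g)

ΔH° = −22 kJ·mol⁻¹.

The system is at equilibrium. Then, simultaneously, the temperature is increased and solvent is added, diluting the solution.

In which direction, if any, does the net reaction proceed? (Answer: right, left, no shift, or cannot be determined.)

The forward reaction is exothermic. Raising T favours the endothermic direction — shift to the left.
Dilution lowers every aqueous concentration by the same factor. Δn_aq = 0 − 2 = -2, so the system shifts toward the side with more dissolved moles — to the left.
All effects act in the same direction — net shift to the left.

left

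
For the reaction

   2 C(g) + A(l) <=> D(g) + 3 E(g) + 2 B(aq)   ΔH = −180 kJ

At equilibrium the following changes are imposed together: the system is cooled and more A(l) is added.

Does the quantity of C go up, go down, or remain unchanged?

The forward reaction is exothermic. Lowering T favours the exothermic direction — shift to the right.
A is a pure liquid; its activity is 1 regardless of amount, so Q is unaffected — no shift from this change.
The net shift is to the right. C is a reactant, so its amount decreases.

decreases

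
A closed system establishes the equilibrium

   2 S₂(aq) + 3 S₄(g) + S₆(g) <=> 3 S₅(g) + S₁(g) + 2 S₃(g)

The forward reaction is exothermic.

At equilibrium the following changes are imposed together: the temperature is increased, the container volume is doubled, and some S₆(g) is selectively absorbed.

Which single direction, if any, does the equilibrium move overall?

cannot be determined

The forward reaction is exothermic. Raising T favours the endothermic direction — shift to the left.
Gas moles: reactants 4, products 6 (Δn_gas = +2). Expansion shifts the system toward the side with more moles of gas — to the right.
Removing S₆ (g), a reactant, drives the reaction to the left.
The individual effects push in opposite directions; without quantitative information the net direction cannot be determined.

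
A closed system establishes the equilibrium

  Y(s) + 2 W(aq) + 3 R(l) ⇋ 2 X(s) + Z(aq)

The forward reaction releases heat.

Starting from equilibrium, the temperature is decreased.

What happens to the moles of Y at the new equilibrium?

The forward reaction is exothermic. Lowering T favours the exothermic direction — shift to the right.
The net shift is to the right. Y is a reactant, so its amount decreases.

decreases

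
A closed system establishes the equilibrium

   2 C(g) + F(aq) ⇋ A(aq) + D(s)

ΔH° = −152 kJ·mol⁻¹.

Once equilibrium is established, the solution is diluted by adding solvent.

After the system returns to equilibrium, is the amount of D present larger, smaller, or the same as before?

unchanged

Dilution scales every aqueous concentration by the same factor. Δn_aq = 1 − 1 = 0, so Q is unchanged — no shift.
No net shift occurs, so the amount of D is unchanged.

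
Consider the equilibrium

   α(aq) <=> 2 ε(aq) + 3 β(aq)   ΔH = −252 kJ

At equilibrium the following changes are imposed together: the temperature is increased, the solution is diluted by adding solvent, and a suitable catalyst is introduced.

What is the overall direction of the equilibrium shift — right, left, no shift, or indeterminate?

The forward reaction is exothermic. Raising T favours the endothermic direction — shift to the left.
Dilution lowers every aqueous concentration by the same factor. Δn_aq = 5 − 1 = +4, so the system shifts toward the side with more dissolved moles — to the right.
A catalyst speeds both forward and reverse rates equally; it changes neither Q nor K — no shift from this change.
The individual effects push in opposite directions; without quantitative information the net direction cannot be determined.

cannot be determined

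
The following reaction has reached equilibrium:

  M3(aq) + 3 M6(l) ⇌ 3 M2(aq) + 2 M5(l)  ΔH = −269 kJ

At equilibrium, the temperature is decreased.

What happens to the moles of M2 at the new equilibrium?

increases

The forward reaction is exothermic. Lowering T favours the exothermic direction — shift to the right.
The net shift is to the right. M2 is a product, so its amount increases.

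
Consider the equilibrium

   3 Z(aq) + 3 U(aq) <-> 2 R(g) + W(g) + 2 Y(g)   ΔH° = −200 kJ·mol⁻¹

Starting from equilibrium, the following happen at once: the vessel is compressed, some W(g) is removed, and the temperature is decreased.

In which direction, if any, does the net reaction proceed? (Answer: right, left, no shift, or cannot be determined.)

Gas moles: reactants 0, products 5 (Δn_gas = +5). Compression shifts the system toward the side with fewer moles of gas — to the left.
Removing W (g), a product, drives the reaction to the right.
The forward reaction is exothermic. Lowering T favours the exothermic direction — shift to the right.
The individual effects push in opposite directions; without quantitative information the net direction cannot be determined.

cannot be determined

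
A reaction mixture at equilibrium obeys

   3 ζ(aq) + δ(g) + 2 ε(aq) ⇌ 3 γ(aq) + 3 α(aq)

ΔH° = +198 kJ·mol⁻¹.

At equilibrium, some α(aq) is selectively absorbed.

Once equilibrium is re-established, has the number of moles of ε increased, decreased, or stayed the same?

decreases

Removing α (aq), a product, drives the reaction to the right.
The net shift is to the right. ε is a reactant, so its amount decreases.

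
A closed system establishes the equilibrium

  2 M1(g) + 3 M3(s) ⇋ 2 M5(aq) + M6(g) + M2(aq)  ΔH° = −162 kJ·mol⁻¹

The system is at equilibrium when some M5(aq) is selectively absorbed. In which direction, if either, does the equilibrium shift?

Removing M5 (aq), a product, drives the reaction to the right.

right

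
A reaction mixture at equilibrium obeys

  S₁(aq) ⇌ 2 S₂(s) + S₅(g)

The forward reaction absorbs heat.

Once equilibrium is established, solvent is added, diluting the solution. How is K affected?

The equilibrium constant depends only on temperature. This perturbation may move the position of equilibrium, but since T is unchanged, K itself is unchanged.

unchanged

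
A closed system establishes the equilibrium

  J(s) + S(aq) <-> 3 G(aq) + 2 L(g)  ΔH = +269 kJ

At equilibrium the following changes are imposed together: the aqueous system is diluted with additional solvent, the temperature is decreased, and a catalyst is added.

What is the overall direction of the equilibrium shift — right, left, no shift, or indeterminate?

cannot be determined

Dilution lowers every aqueous concentration by the same factor. Δn_aq = 3 − 1 = +2, so the system shifts toward the side with more dissolved moles — to the right.
The forward reaction is endothermic. Lowering T favours the exothermic direction — shift to the left.
A catalyst speeds both forward and reverse rates equally; it changes neither Q nor K — no shift from this change.
The individual effects push in opposite directions; without quantitative information the net direction cannot be determined.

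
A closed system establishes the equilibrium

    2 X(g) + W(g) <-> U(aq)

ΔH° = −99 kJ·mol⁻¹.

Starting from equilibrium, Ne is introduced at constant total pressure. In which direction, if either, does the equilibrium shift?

Adding inert gas at constant total pressure expands the volume and lowers every reacting partial pressure. With Δn_gas = 0 − 3 = -3, Q moves away from K toward the side with fewer gas moles, so the system shifts toward the side with more gas moles — to the left.

left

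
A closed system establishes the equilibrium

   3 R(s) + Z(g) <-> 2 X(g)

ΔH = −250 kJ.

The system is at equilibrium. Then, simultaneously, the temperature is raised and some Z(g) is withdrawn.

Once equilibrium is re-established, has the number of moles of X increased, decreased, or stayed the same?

decreases

The forward reaction is exothermic. Raising T favours the endothermic direction — shift to the left.
Removing Z (g), a reactant, drives the reaction to the left.
The net shift is to the left. X is a product, so its amount decreases.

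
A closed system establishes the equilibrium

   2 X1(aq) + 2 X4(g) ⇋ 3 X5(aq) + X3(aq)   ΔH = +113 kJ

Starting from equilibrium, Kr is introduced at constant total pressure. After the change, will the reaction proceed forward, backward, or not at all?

left

Adding inert gas at constant total pressure expands the volume and lowers every reacting partial pressure. With Δn_gas = 0 − 2 = -2, Q moves away from K toward the side with fewer gas moles, so the system shifts toward the side with more gas moles — to the left.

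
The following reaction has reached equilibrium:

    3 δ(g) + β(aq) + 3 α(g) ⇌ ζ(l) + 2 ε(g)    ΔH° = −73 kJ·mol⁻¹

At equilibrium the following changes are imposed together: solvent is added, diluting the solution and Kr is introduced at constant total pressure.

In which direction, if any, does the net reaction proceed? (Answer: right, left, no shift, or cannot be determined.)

Dilution lowers every aqueous concentration by the same factor. Δn_aq = 0 − 1 = -1, so the system shifts toward the side with more dissolved moles — to the left.
Adding inert gas at constant total pressure expands the volume and lowers every reacting partial pressure. With Δn_gas = 2 − 6 = -4, Q moves away from K toward the side with fewer gas moles, so the system shifts toward the side with more gas moles — to the left.
All effects act in the same direction — net shift to the left.

left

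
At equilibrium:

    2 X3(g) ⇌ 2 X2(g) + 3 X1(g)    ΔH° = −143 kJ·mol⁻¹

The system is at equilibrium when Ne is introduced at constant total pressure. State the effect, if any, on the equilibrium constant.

unchanged

The equilibrium constant depends only on temperature. This perturbation may move the position of equilibrium, but since T is unchanged, K itself is unchanged.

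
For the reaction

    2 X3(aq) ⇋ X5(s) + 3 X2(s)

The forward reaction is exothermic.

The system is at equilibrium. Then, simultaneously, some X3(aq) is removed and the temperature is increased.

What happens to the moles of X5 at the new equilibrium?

decreases

Removing X3 (aq), a reactant, drives the reaction to the left.
The forward reaction is exothermic. Raising T favours the endothermic direction — shift to the left.
The net shift is to the left. X5 is a product, so its amount decreases.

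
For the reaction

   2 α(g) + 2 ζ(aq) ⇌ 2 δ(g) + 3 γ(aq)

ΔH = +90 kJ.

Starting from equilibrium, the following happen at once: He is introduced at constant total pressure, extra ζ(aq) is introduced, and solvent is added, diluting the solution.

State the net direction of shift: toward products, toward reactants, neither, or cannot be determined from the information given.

right

Adding inert gas at constant total pressure expands the volume, scaling every reacting partial pressure by the same factor. Δn_gas = 2 − 2 = 0, so Q is unchanged — no shift.
Adding ζ (aq), a reactant, drives the reaction to the right.
Dilution lowers every aqueous concentration by the same factor. Δn_aq = 3 − 2 = +1, so the system shifts toward the side with more dissolved moles — to the right.
Only the nonzero effect(s) matter; the net shift is to the right.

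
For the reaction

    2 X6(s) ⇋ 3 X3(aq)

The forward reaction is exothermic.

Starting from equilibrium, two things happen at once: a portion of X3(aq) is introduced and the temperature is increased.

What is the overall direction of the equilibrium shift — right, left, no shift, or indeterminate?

left

Adding X3 (aq), a product, drives the reaction to the left.
The forward reaction is exothermic. Raising T favours the endothermic direction — shift to the left.
All effects act in the same direction — net shift to the left.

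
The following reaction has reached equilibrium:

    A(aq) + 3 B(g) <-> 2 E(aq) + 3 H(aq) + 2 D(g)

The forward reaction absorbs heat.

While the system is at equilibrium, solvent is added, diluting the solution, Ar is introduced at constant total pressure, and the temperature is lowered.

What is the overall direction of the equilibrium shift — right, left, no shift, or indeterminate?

Dilution lowers every aqueous concentration by the same factor. Δn_aq = 5 − 1 = +4, so the system shifts toward the side with more dissolved moles — to the right.
Adding inert gas at constant total pressure expands the volume and lowers every reacting partial pressure. With Δn_gas = 2 − 3 = -1, Q moves away from K toward the side with fewer gas moles, so the system shifts toward the side with more gas moles — to the left.
The forward reaction is endothermic. Lowering T favours the exothermic direction — shift to the left.
The individual effects push in opposite directions; without quantitative information the net direction cannot be determined.

cannot be determined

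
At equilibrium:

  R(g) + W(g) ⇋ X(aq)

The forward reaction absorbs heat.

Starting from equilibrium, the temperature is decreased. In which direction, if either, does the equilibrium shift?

left

The forward reaction is endothermic. Lowering T favours the exothermic direction — shift to the left.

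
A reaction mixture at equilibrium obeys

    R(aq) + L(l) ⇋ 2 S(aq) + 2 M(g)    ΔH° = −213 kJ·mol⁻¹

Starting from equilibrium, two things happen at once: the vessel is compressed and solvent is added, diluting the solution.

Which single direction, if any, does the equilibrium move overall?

cannot be determined

Gas moles: reactants 0, products 2 (Δn_gas = +2). Compression shifts the system toward the side with fewer moles of gas — to the left.
Dilution lowers every aqueous concentration by the same factor. Δn_aq = 2 − 1 = +1, so the system shifts toward the side with more dissolved moles — to the right.
The individual effects push in opposite directions; without quantitative information the net direction cannot be determined.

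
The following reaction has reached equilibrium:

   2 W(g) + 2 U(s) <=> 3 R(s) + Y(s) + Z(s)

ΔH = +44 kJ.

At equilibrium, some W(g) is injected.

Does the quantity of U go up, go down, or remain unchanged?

decreases

Adding W (g), a reactant, drives the reaction to the right.
The net shift is to the right. U is a reactant, so its amount decreases.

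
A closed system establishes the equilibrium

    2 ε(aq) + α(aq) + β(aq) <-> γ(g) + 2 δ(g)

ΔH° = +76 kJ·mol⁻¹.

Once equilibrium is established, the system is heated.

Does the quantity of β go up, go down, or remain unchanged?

decreases

The forward reaction is endothermic. Raising T favours the endothermic direction — shift to the right.
The net shift is to the right. β is a reactant, so its amount decreases.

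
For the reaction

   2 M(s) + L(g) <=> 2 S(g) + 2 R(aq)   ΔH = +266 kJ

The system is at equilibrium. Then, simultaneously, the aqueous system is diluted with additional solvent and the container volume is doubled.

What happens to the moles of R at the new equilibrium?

Dilution lowers every aqueous concentration by the same factor. Δn_aq = 2 − 0 = +2, so the system shifts toward the side with more dissolved moles — to the right.
Gas moles: reactants 1, products 2 (Δn_gas = +1). Expansion shifts the system toward the side with more moles of gas — to the right.
The net shift is to the right. R is a product, so its amount increases.

increases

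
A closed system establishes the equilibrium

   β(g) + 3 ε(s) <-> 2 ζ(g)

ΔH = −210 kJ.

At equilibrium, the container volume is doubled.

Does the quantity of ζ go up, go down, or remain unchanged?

Gas moles: reactants 1, products 2 (Δn_gas = +1). Expansion shifts the system toward the side with more moles of gas — to the right.
The net shift is to the right. ζ is a product, so its amount increases.

increases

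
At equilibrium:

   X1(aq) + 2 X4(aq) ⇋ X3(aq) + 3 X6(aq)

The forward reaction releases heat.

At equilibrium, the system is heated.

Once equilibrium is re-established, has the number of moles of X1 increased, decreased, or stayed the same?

The forward reaction is exothermic. Raising T favours the endothermic direction — shift to the left.
The net shift is to the left. X1 is a reactant, so its amount increases.

increases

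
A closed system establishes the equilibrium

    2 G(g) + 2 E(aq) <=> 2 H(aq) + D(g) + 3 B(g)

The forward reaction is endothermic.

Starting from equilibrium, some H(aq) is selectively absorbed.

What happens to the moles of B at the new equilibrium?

Removing H (aq), a product, drives the reaction to the right.
The net shift is to the right. B is a product, so its amount increases.

increases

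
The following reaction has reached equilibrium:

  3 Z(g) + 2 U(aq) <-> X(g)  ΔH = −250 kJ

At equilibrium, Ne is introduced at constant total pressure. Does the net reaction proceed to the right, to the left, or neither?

left

Adding inert gas at constant total pressure expands the volume and lowers every reacting partial pressure. With Δn_gas = 1 − 3 = -2, Q moves away from K toward the side with fewer gas moles, so the system shifts toward the side with more gas moles — to the left.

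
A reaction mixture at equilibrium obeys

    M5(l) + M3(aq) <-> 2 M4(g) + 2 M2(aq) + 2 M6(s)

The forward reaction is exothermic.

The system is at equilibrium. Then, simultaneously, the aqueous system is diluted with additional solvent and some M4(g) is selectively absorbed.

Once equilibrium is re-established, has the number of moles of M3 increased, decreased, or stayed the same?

Dilution lowers every aqueous concentration by the same factor. Δn_aq = 2 − 1 = +1, so the system shifts toward the side with more dissolved moles — to the right.
Removing M4 (g), a product, drives the reaction to the right.
The net shift is to the right. M3 is a reactant, so its amount decreases.

decreases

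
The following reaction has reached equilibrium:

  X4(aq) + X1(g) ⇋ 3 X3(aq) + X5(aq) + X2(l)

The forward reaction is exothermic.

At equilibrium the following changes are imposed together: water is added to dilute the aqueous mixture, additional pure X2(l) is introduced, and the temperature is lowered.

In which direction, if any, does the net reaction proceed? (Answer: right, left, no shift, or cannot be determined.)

right

Dilution lowers every aqueous concentration by the same factor. Δn_aq = 4 − 1 = +3, so the system shifts toward the side with more dissolved moles — to the right.
X2 is a pure liquid; its activity is 1 regardless of amount, so Q is unaffected — no shift from this change.
The forward reaction is exothermic. Lowering T favours the exothermic direction — shift to the right.
Only the nonzero effect(s) matter; the net shift is to the right.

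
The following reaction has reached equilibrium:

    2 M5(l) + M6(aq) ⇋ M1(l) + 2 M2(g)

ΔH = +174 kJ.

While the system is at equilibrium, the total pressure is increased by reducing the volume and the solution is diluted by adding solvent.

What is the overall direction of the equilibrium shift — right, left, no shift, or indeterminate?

Gas moles: reactants 0, products 2 (Δn_gas = +2). Compression shifts the system toward the side with fewer moles of gas — to the left.
Dilution lowers every aqueous concentration by the same factor. Δn_aq = 0 − 1 = -1, so the system shifts toward the side with more dissolved moles — to the left.
All effects act in the same direction — net shift to the left.

left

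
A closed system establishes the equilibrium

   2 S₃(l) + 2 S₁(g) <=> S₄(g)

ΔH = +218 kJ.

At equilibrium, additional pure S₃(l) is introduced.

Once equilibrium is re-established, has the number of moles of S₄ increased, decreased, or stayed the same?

S₃ is a pure liquid; its activity is 1 regardless of amount, so Q is unaffected — no shift from this change.
No net shift occurs, so the amount of S₄ is unchanged.

unchanged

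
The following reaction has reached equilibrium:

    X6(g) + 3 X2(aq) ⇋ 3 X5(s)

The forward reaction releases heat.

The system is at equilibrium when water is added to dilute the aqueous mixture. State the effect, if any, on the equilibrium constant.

unchanged

The equilibrium constant depends only on temperature. This perturbation may move the position of equilibrium, but since T is unchanged, K itself is unchanged.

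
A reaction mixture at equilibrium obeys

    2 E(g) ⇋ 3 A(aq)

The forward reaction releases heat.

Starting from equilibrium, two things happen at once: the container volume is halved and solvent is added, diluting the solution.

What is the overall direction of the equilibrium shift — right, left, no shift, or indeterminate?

right

Gas moles: reactants 2, products 0 (Δn_gas = -2). Compression shifts the system toward the side with fewer moles of gas — to the right.
Dilution lowers every aqueous concentration by the same factor. Δn_aq = 3 − 0 = +3, so the system shifts toward the side with more dissolved moles — to the right.
All effects act in the same direction — net shift to the right.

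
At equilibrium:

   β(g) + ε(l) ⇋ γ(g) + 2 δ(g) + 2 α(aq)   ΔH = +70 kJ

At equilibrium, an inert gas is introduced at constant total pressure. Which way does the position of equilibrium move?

Adding inert gas at constant total pressure expands the volume and lowers every reacting partial pressure. With Δn_gas = 3 − 1 = +2, Q moves away from K toward the side with fewer gas moles, so the system shifts toward the side with more gas moles — to the right.

right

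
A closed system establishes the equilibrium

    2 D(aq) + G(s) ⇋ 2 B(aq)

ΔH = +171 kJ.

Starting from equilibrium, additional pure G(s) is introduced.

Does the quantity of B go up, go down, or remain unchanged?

unchanged

G is a pure solid; its activity is 1 regardless of amount, so Q is unaffected — no shift from this change.
No net shift occurs, so the amount of B is unchanged.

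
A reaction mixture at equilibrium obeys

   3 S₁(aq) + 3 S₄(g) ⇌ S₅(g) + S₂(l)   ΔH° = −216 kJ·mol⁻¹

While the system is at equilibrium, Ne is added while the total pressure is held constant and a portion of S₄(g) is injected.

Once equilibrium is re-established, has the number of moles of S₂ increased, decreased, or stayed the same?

Adding inert gas at constant total pressure expands the volume and lowers every reacting partial pressure. With Δn_gas = 1 − 3 = -2, Q moves away from K toward the side with fewer gas moles, so the system shifts toward the side with more gas moles — to the left.
Adding S₄ (g), a reactant, drives the reaction to the right.
The two effects oppose each other, so the net shift — and hence the change in S₂ — cannot be determined from the given information.

cannot be determined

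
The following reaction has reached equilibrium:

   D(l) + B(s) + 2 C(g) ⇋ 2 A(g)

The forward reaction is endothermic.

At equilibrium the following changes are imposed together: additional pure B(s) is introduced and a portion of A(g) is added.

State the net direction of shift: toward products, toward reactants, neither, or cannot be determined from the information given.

left

B is a pure solid; its activity is 1 regardless of amount, so Q is unaffected — no shift from this change.
Adding A (g), a product, drives the reaction to the left.
Only the nonzero effect(s) matter; the net shift is to the left.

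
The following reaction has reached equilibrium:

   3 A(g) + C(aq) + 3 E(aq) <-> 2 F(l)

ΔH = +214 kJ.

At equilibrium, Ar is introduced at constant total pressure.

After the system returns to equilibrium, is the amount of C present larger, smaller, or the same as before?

Adding inert gas at constant total pressure expands the volume and lowers every reacting partial pressure. With Δn_gas = 0 − 3 = -3, Q moves away from K toward the side with fewer gas moles, so the system shifts toward the side with more gas moles — to the left.
The net shift is to the left. C is a reactant, so its amount increases.

increases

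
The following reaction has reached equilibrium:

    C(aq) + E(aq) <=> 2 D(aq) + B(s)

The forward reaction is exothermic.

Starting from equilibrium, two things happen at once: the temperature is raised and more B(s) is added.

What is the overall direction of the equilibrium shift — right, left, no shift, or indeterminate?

The forward reaction is exothermic. Raising T favours the endothermic direction — shift to the left.
B is a pure solid; its activity is 1 regardless of amount, so Q is unaffected — no shift from this change.
Only the nonzero effect(s) matter; the net shift is to the left.

left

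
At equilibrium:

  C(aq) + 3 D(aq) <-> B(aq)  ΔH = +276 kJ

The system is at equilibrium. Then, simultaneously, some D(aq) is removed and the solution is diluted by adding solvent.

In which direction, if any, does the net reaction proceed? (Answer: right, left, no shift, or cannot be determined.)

Removing D (aq), a reactant, drives the reaction to the left.
Dilution lowers every aqueous concentration by the same factor. Δn_aq = 1 − 4 = -3, so the system shifts toward the side with more dissolved moles — to the left.
All effects act in the same direction — net shift to the left.

left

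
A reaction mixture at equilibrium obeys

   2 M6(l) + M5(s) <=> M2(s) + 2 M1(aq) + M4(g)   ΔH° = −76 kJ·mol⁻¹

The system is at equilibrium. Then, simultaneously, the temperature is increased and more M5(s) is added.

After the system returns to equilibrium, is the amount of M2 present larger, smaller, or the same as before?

decreases

The forward reaction is exothermic. Raising T favours the endothermic direction — shift to the left.
M5 is a pure solid; its activity is 1 regardless of amount, so Q is unaffected — no shift from this change.
The net shift is to the left. M2 is a product, so its amount decreases.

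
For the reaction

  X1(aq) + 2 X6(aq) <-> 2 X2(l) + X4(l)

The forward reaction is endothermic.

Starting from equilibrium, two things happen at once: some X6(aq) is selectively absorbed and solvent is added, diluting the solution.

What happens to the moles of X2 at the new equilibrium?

decreases

Removing X6 (aq), a reactant, drives the reaction to the left.
Dilution lowers every aqueous concentration by the same factor. Δn_aq = 0 − 3 = -3, so the system shifts toward the side with more dissolved moles — to the left.
The net shift is to the left. X2 is a product, so its amount decreases.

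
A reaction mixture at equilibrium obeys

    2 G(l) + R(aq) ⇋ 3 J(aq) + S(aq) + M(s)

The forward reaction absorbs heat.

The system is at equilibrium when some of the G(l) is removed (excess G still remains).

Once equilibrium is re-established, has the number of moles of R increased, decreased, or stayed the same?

unchanged

G is a pure liquid; its activity is 1 regardless of amount, so Q is unaffected — no shift from this change.
No net shift occurs, so the amount of R is unchanged.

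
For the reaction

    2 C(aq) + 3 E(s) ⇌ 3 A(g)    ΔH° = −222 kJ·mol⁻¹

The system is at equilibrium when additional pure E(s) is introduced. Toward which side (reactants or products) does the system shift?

E is a pure solid; its activity is 1 regardless of amount, so Q is unaffected — no shift from this change.

no shift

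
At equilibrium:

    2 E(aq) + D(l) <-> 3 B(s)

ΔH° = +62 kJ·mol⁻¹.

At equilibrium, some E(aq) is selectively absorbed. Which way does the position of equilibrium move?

left

Removing E (aq), a reactant, drives the reaction to the left.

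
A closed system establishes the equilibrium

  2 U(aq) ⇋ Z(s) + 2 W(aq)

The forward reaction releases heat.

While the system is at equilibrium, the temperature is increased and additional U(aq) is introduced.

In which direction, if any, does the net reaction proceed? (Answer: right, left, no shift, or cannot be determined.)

cannot be determined

The forward reaction is exothermic. Raising T favours the endothermic direction — shift to the left.
Adding U (aq), a reactant, drives the reaction to the right.
The individual effects push in opposite directions; without quantitative information the net direction cannot be determined.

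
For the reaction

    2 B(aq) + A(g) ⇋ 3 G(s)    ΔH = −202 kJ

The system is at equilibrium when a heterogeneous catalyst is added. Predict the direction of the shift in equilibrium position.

no shift

A catalyst speeds both forward and reverse rates equally; it changes neither Q nor K — no shift from this change.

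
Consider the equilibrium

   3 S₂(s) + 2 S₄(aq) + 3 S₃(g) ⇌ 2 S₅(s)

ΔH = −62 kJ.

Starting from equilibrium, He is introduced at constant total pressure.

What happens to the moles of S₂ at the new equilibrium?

increases

Adding inert gas at constant total pressure expands the volume and lowers every reacting partial pressure. With Δn_gas = 0 − 3 = -3, Q moves away from K toward the side with fewer gas moles, so the system shifts toward the side with more gas moles — to the left.
The net shift is to the left. S₂ is a reactant, so its amount increases.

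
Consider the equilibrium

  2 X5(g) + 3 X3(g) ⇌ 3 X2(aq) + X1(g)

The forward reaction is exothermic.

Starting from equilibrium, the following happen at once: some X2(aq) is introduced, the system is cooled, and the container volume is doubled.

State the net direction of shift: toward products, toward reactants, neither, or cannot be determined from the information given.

cannot be determined

Adding X2 (aq), a product, drives the reaction to the left.
The forward reaction is exothermic. Lowering T favours the exothermic direction — shift to the right.
Gas moles: reactants 5, products 1 (Δn_gas = -4). Expansion shifts the system toward the side with more moles of gas — to the left.
The individual effects push in opposite directions; without quantitative information the net direction cannot be determined.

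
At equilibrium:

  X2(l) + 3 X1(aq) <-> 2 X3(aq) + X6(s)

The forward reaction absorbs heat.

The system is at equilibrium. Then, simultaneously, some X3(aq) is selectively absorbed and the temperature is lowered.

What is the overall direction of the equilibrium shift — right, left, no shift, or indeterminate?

cannot be determined

Removing X3 (aq), a product, drives the reaction to the right.
The forward reaction is endothermic. Lowering T favours the exothermic direction — shift to the left.
The individual effects push in opposite directions; without quantitative information the net direction cannot be determined.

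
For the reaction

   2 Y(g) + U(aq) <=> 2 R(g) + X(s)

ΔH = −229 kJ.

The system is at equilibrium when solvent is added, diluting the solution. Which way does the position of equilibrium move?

Dilution lowers every aqueous concentration by the same factor. Δn_aq = 0 − 1 = -1, so the system shifts toward the side with more dissolved moles — to the left.

left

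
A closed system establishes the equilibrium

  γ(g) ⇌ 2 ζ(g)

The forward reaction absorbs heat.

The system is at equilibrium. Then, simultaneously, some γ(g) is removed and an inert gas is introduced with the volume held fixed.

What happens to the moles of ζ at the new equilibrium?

Removing γ (g), a reactant, drives the reaction to the left.
At constant volume, adding an inert gas leaves every reacting species' partial pressure unchanged, so Q is unchanged — no shift from this change.
The net shift is to the left. ζ is a product, so its amount decreases.

decreases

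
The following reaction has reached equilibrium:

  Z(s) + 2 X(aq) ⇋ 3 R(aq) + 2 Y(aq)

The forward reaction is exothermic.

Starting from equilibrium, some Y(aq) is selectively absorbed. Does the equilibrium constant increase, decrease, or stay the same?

unchanged

The equilibrium constant depends only on temperature. This perturbation may move the position of equilibrium, but since T is unchanged, K itself is unchanged.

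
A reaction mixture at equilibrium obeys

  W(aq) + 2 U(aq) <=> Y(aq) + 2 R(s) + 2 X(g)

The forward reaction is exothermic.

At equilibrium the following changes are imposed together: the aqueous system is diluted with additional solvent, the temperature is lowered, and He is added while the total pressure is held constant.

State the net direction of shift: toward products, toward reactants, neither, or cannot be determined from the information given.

cannot be determined

Dilution lowers every aqueous concentration by the same factor. Δn_aq = 1 − 3 = -2, so the system shifts toward the side with more dissolved moles — to the left.
The forward reaction is exothermic. Lowering T favours the exothermic direction — shift to the right.
Adding inert gas at constant total pressure expands the volume and lowers every reacting partial pressure. With Δn_gas = 2 − 0 = +2, Q moves away from K toward the side with fewer gas moles, so the system shifts toward the side with more gas moles — to the right.
The individual effects push in opposite directions; without quantitative information the net direction cannot be determined.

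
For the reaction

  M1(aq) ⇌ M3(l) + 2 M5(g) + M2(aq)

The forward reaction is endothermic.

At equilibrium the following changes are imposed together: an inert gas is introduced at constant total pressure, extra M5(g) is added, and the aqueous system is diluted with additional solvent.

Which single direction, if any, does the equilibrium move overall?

Adding inert gas at constant total pressure expands the volume and lowers every reacting partial pressure. With Δn_gas = 2 − 0 = +2, Q moves away from K toward the side with fewer gas moles, so the system shifts toward the side with more gas moles — to the right.
Adding M5 (g), a product, drives the reaction to the left.
Dilution scales every aqueous concentration by the same factor. Δn_aq = 1 − 1 = 0, so Q is unchanged — no shift.
The individual effects push in opposite directions; without quantitative information the net direction cannot be determined.

cannot be determined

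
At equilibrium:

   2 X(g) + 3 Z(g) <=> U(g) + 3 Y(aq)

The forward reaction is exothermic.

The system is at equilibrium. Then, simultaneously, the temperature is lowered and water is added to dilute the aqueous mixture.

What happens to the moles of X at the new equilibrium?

The forward reaction is exothermic. Lowering T favours the exothermic direction — shift to the right.
Dilution lowers every aqueous concentration by the same factor. Δn_aq = 3 − 0 = +3, so the system shifts toward the side with more dissolved moles — to the right.
The net shift is to the right. X is a reactant, so its amount decreases.

decreases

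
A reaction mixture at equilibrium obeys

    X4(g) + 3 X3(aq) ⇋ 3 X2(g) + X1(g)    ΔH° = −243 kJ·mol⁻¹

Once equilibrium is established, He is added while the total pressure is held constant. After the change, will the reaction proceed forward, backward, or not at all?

right

Adding inert gas at constant total pressure expands the volume and lowers every reacting partial pressure. With Δn_gas = 4 − 1 = +3, Q moves away from K toward the side with fewer gas moles, so the system shifts toward the side with more gas moles — to the right.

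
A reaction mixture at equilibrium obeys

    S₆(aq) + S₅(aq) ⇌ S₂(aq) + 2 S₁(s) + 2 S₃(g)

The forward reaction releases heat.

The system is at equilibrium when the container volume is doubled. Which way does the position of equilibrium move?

right

Gas moles: reactants 0, products 2 (Δn_gas = +2). Expansion shifts the system toward the side with more moles of gas — to the right.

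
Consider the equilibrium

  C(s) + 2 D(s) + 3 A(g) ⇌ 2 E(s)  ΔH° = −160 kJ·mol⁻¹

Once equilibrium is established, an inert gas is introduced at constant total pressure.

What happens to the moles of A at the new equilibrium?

increases

Adding inert gas at constant total pressure expands the volume and lowers every reacting partial pressure. With Δn_gas = 0 − 3 = -3, Q moves away from K toward the side with fewer gas moles, so the system shifts toward the side with more gas moles — to the left.
The net shift is to the left. A is a reactant, so its amount increases.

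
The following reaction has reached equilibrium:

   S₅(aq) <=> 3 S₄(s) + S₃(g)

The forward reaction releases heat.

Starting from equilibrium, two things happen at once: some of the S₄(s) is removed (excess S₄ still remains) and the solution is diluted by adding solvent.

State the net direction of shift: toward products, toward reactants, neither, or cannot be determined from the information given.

left

S₄ is a pure solid; its activity is 1 regardless of amount, so Q is unaffected — no shift from this change.
Dilution lowers every aqueous concentration by the same factor. Δn_aq = 0 − 1 = -1, so the system shifts toward the side with more dissolved moles — to the left.
Only the nonzero effect(s) matter; the net shift is to the left.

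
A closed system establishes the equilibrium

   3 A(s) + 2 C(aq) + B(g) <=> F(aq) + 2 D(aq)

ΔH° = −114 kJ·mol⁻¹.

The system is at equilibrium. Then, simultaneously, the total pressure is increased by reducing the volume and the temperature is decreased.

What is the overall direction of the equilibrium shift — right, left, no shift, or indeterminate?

Gas moles: reactants 1, products 0 (Δn_gas = -1). Compression shifts the system toward the side with fewer moles of gas — to the right.
The forward reaction is exothermic. Lowering T favours the exothermic direction — shift to the right.
All effects act in the same direction — net shift to the right.

right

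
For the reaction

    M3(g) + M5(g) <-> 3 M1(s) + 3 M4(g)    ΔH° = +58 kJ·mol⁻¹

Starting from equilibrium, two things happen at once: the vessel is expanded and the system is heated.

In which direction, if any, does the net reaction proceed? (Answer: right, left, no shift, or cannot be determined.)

right

Gas moles: reactants 2, products 3 (Δn_gas = +1). Expansion shifts the system toward the side with more moles of gas — to the right.
The forward reaction is endothermic. Raising T favours the endothermic direction — shift to the right.
All effects act in the same direction — net shift to the right.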